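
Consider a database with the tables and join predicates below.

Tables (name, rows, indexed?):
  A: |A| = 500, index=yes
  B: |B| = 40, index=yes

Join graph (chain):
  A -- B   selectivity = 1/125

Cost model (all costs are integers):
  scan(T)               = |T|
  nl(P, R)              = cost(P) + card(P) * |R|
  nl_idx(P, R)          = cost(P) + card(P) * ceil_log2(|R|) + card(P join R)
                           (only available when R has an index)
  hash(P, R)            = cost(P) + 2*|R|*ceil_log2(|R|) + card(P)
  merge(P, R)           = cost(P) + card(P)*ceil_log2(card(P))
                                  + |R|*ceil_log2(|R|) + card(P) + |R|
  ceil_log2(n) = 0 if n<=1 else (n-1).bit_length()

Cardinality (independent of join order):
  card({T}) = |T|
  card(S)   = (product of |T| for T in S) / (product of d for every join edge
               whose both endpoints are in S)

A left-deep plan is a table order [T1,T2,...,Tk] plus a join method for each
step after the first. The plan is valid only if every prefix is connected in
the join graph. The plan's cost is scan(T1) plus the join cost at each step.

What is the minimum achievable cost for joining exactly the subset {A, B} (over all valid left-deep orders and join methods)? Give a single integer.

Selinger DP over subsets of {A,B}:
  {A}: scan cost=500, card=500
  {B}: scan cost=40, card=40
  {AB}: card=160; try (A,nl_idx)→560, (B,hash)→1480, (B,nl_idx)→3660, (A,merge)→5320, (B,merge)→5780, (A,hash)→9080 …(+2); best=560 via (A,nl_idx)

560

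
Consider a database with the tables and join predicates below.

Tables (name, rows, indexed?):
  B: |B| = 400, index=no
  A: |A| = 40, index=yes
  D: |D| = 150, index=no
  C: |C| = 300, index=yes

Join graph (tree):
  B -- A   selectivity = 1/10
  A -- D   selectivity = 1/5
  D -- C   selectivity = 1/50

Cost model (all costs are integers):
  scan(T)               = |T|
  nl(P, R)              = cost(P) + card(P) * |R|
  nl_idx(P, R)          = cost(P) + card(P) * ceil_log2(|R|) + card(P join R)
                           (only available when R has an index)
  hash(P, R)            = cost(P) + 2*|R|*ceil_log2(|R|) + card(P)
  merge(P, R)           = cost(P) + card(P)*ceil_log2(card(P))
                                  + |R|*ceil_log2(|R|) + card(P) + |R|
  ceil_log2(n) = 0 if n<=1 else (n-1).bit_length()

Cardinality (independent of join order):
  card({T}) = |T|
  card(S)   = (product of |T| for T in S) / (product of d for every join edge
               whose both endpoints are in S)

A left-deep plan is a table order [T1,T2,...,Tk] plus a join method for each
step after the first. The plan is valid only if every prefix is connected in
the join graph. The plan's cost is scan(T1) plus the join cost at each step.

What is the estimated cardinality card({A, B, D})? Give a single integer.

Tables in S: A(40), B(400), D(150)
Edges inside S: B-A(d=10), A-D(d=5)
numerator = 40 * 400 * 150 = 2400000
denominator = 10 * 5 = 50
card(S) = 2400000 / 50 = 48000

48000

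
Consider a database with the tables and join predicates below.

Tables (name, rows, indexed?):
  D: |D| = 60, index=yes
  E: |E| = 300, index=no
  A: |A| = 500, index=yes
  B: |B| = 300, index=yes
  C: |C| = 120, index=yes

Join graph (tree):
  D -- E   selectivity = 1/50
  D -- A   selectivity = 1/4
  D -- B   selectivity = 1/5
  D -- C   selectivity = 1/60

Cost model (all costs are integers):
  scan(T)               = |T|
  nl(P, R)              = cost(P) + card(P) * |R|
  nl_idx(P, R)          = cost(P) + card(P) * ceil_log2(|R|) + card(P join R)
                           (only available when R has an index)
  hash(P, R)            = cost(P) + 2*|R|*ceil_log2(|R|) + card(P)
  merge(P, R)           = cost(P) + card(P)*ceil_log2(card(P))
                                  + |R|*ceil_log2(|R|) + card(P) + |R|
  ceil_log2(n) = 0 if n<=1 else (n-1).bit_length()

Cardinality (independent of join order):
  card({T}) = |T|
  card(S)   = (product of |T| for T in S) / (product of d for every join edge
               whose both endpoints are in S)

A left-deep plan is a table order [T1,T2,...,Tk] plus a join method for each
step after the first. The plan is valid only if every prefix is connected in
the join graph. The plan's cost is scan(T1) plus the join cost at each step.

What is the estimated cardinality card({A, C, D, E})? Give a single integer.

Tables in S: A(500), C(120), D(60), E(300)
Edges inside S: D-E(d=50), D-A(d=4), D-C(d=60)
numerator = 500 * 120 * 60 * 300 = 1080000000
denominator = 50 * 4 * 60 = 12000
card(S) = 1080000000 / 12000 = 90000

90000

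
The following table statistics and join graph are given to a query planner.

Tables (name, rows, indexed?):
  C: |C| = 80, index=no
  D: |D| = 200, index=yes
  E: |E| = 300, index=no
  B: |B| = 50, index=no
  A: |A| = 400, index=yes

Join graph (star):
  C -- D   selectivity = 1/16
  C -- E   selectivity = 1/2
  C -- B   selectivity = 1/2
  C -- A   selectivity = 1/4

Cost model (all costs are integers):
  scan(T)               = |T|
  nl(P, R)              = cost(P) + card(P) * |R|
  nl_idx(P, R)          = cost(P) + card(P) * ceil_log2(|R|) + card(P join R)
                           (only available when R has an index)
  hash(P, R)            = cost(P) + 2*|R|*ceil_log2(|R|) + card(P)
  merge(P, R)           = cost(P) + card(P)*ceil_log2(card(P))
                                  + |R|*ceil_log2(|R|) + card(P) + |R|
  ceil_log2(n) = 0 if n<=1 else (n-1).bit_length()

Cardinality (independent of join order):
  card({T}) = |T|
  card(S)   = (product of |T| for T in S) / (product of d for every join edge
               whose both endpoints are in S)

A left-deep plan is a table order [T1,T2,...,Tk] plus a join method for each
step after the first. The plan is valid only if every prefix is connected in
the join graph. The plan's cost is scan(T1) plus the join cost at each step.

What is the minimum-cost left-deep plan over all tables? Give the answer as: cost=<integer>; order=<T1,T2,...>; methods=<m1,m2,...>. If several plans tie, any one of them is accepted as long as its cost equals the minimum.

Selinger DP (subsets sized 1..n):
  {C}: scan cost=80, card=80
  {D}: scan cost=200, card=200
  {E}: scan cost=300, card=300
  {B}: scan cost=50, card=50
  {A}: scan cost=400, card=400
  {CD}: card=1000; try (C,hash)→1520, (D,nl_idx)→1720, (D,merge)→2520, (C,merge)→2640, (D,hash)→3360, (D,nl)→16080 …(+1); best=1520 via (C,hash)
  {CE}: card=12000; try (C,hash)→1720, (E,merge)→3720, (C,merge)→3940, (E,hash)→5560, (E,nl)→24080, (C,nl)→24300; best=1720 via (C,hash)
  {BC}: card=2000; try (B,hash)→760, (C,merge)→1040, (B,merge)→1070, (C,hash)→1220, (C,nl)→4050, (B,nl)→4080; best=760 via (B,hash)
  {AC}: card=8000; try (C,hash)→1920, (A,merge)→4720, (C,merge)→5040, (A,hash)→7360, (A,nl_idx)→8800, (A,nl)→32080 …(+1); best=1920 via (C,hash)
  {CDE}: card=150000; try (E,hash)→7920, (E,merge)→15520, (D,hash)→16920, (D,merge)→183520, (D,nl_idx)→247720, (E,nl)→301520 …(+1); best=7920 via (E,hash)
  {BCD}: card=25000; try (B,hash)→3120, (D,hash)→5960, (B,merge)→12870, (D,merge)→26560, (D,nl_idx)→41760, (B,nl)→51520 …(+1); best=3120 via (B,hash)
  {ACD}: card=100000; try (A,hash)→9720, (D,hash)→13120, (A,merge)→16520, (A,nl_idx)→110520, (D,merge)→115720, (D,nl_idx)→165920 …(+2); best=9720 via (A,hash)
  {BCE}: card=300000; try (E,hash)→8160, (B,hash)→14320, (E,merge)→27760, (B,merge)→182070, (E,nl)→600760, (B,nl)→601720; best=8160 via (E,hash)
  {ACE}: card=1200000; try (E,hash)→15320, (A,hash)→20920, (E,merge)→116920, (A,merge)→185720, (A,nl_idx)→1309720, (E,nl)→2401920 …(+1); best=15320 via (E,hash)
  {ABC}: card=200000; try (A,hash)→9960, (B,hash)→10520, (A,merge)→28760, (B,merge)→114270, (A,nl_idx)→218760, (B,nl)→401920 …(+1); best=9960 via (A,hash)
  {BCDE}: card=3750000; try (E,hash)→33520, (B,hash)→158520, (D,hash)→311360, (E,merge)→406120, (B,merge)→2858270, (D,merge)→6009960 …(+4); best=33520 via (E,hash)
  {ACDE}: card=15000000; try (E,hash)→115120, (A,hash)→165120, (D,hash)→1218520, (E,merge)→1812720, (A,merge)→2861920, (A,nl_idx)→16357920 …(+5); best=115120 via (E,hash)
  {ABCD}: card=2500000; try (A,hash)→35320, (B,hash)→110320, (D,hash)→213160, (A,merge)→407120, (B,merge)→1810070, (A,nl_idx)→2728120 …(+5); best=35320 via (A,hash)
  {ABCE}: card=30000000; try (E,hash)→215360, (A,hash)→315360, (B,hash)→1215920, (E,merge)→3812960, (A,merge)→6012160, (B,merge)→26415670 …(+4); best=215360 via (E,hash)
  {ABCDE}: card=375000000; try (E,hash)→2540720, (A,hash)→3790720, (B,hash)→15115720, (D,hash)→30218560, (E,merge)→57538320, (A,merge)→86287520 …(+8); best=2540720 via (E,hash)

cost=2540720; order=D,C,B,A,E; methods=hash,hash,hash,hash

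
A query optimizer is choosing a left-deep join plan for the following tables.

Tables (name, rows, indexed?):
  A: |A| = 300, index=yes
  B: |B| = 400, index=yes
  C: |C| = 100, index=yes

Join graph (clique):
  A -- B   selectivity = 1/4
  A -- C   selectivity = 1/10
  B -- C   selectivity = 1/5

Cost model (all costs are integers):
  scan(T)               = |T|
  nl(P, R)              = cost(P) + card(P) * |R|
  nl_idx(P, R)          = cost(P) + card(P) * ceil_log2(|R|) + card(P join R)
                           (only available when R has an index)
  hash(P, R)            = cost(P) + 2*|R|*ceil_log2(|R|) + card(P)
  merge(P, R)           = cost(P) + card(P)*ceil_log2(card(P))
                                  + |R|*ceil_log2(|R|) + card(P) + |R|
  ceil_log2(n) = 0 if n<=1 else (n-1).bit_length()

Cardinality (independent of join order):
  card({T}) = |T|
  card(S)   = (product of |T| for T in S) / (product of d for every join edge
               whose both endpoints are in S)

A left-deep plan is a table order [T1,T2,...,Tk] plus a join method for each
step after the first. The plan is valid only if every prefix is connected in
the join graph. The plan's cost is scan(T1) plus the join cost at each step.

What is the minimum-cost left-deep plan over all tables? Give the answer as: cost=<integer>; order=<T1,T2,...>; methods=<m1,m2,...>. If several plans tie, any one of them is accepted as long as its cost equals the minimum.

Selinger DP (subsets sized 1..n):
  {A}: scan cost=300, card=300
  {B}: scan cost=400, card=400
  {C}: scan cost=100, card=100
  {AB}: card=30000; try (A,hash)→6200, (B,merge)→7300, (A,merge)→7400, (B,hash)→7800, (B,nl_idx)→33000, (A,nl_idx)→34000 …(+2); best=6200 via (A,hash)
  {AC}: card=3000; try (C,hash)→2000, (A,merge)→3900, (A,nl_idx)→4000, (C,merge)→4100, (C,nl_idx)→5400, (A,hash)→5600 …(+2); best=2000 via (C,hash)
  {BC}: card=8000; try (C,hash)→2200, (B,merge)→4900, (C,merge)→5200, (B,hash)→7400, (B,nl_idx)→9000, (C,nl_idx)→11200 …(+2); best=2200 via (C,hash)
  {ABC}: card=60000; try (B,hash)→12200, (A,hash)→15600, (C,hash)→37600, (B,merge)→45000, (B,nl_idx)→89000, (A,merge)→117200 …(+6); best=12200 via (B,hash)

cost=12200; order=A,C,B; methods=hash,hash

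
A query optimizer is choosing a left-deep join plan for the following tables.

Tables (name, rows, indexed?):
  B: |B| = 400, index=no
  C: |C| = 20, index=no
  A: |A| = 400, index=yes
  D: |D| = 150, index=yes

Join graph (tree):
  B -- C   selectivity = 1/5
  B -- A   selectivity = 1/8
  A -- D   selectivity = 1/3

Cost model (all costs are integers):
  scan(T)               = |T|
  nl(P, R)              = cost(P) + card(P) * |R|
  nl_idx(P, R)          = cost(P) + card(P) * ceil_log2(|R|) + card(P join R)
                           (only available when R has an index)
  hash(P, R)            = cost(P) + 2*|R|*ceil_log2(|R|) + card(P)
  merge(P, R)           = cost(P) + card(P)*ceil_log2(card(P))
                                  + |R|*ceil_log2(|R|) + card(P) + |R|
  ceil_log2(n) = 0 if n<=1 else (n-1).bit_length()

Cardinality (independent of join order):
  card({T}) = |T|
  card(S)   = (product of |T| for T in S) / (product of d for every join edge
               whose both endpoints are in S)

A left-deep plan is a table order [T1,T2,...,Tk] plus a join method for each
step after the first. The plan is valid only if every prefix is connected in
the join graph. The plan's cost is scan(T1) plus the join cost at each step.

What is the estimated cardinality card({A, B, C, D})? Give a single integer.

Tables in S: A(400), B(400), C(20), D(150)
Edges inside S: B-C(d=5), B-A(d=8), A-D(d=3)
numerator = 400 * 400 * 20 * 150 = 480000000
denominator = 5 * 8 * 3 = 120
card(S) = 480000000 / 120 = 4000000

4000000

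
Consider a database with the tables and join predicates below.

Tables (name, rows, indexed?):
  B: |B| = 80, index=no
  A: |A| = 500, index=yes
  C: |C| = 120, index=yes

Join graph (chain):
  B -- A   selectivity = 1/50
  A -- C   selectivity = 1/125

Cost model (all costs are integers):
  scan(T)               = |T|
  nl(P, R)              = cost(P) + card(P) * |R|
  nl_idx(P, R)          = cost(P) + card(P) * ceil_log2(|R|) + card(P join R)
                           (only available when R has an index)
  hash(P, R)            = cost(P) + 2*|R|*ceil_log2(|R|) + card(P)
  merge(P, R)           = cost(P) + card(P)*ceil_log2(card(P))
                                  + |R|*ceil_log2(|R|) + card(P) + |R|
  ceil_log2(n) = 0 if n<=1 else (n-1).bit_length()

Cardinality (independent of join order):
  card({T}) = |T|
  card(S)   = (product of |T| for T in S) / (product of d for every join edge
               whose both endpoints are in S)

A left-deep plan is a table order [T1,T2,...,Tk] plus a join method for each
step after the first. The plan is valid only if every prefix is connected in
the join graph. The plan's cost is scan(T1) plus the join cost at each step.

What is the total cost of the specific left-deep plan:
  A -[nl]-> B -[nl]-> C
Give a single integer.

step 1: scan A: cost=500, card=500
step 2: join B via nl
    card(P join B) = 500*80/(50) = 800
    cost = 500 + 500*80 = 40500
step 3: join C via nl
    card(P join C) = 800*120/(125) = 768
    cost = 40500 + 800*120 = 136500

136500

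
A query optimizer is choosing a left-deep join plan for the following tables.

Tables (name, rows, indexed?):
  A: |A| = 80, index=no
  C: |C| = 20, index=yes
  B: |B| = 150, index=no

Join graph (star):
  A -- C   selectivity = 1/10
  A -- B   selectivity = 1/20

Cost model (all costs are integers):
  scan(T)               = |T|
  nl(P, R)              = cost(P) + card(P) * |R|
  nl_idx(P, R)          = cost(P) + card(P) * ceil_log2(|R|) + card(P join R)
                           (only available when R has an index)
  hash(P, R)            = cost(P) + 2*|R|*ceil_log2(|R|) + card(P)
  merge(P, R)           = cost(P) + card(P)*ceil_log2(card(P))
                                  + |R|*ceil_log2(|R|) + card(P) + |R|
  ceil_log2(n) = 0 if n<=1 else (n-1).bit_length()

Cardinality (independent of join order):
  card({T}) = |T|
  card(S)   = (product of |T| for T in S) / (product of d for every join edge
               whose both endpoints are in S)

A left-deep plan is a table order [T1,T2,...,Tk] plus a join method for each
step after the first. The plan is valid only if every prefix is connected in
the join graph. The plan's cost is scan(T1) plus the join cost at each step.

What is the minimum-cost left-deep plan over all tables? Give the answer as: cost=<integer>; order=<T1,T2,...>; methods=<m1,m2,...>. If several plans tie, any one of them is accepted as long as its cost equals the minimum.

cost=2220; order=B,A,C; methods=hash,hash

Selinger DP (subsets sized 1..n):
  {A}: scan cost=80, card=80
  {C}: scan cost=20, card=20
  {B}: scan cost=150, card=150
  {AC}: card=160; try (C,hash)→360, (C,nl_idx)→640, (A,merge)→780, (C,merge)→840, (A,hash)→1160, (A,nl)→1620 …(+1); best=360 via (C,hash)
  {AB}: card=600; try (A,hash)→1420, (B,merge)→2070, (A,merge)→2140, (B,hash)→2560, (B,nl)→12080, (A,nl)→12150; best=1420 via (A,hash)
  {ABC}: card=1200; try (C,hash)→2220, (B,hash)→2920, (B,merge)→3150, (C,nl_idx)→5620, (C,merge)→8140, (C,nl)→13420 …(+1); best=2220 via (C,hash)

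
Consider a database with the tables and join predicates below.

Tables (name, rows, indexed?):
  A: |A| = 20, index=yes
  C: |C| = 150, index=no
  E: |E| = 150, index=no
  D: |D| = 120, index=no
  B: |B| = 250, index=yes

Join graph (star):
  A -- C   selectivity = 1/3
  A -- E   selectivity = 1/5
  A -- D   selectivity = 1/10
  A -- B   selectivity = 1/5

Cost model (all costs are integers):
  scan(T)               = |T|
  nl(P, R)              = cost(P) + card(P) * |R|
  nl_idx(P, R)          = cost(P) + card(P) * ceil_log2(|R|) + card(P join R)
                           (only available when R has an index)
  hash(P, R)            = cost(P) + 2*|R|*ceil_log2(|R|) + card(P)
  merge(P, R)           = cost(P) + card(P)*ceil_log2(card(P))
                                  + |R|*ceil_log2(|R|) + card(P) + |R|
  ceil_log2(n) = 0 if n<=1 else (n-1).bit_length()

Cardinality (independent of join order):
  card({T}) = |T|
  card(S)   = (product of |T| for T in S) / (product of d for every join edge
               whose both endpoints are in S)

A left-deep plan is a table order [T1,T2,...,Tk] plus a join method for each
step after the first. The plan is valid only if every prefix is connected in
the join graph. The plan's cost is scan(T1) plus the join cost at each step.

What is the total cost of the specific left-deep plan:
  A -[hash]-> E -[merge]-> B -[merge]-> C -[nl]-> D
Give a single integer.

180492640

step 1: scan A: cost=20, card=20
step 2: join E via hash
    card(P join E) = 20*150/(5) = 600
    cost = 20 + 2*150*8 + 20 = 2440
step 3: join B via merge
    card(P join B) = 600*250/(5) = 30000
    cost = 2440 + 600*10 + 250*8 + 600 + 250 = 11290
step 4: join C via merge
    card(P join C) = 30000*150/(3) = 1500000
    cost = 11290 + 30000*15 + 150*8 + 30000 + 150 = 492640
step 5: join D via nl
    card(P join D) = 1500000*120/(10) = 18000000
    cost = 492640 + 1500000*120 = 180492640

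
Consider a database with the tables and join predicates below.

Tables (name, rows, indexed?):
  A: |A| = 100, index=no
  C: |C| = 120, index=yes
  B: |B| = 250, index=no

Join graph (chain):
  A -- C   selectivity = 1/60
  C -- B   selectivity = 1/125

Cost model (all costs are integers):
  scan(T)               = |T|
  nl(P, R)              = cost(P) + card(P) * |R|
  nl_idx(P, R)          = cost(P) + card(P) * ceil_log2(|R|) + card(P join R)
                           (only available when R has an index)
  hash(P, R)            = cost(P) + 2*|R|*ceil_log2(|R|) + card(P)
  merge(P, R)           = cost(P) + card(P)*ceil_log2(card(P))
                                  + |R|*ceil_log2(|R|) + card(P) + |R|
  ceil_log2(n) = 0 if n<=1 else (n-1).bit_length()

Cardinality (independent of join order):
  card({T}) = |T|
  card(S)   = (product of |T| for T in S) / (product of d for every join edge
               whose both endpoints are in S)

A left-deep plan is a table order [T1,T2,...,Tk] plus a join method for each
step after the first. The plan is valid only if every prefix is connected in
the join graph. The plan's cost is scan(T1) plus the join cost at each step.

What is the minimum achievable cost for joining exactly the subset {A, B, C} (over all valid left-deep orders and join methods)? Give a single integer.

Selinger DP over subsets of {A,B,C}:
  {A}: scan cost=100, card=100
  {C}: scan cost=120, card=120
  {B}: scan cost=250, card=250
  {AC}: card=200; try (C,nl_idx)→1000, (A,hash)→1640, (C,merge)→1860, (C,hash)→1880, (A,merge)→1880, (C,nl)→12100 …(+1); best=1000 via (C,nl_idx)
  {BC}: card=240; try (C,hash)→2180, (C,nl_idx)→2240, (B,merge)→3330, (C,merge)→3460, (B,hash)→4240, (B,nl)→30120 …(+1); best=2180 via (C,hash)
  {ABC}: card=400; try (A,hash)→3820, (B,merge)→5050, (A,merge)→5140, (B,hash)→5200, (A,nl)→26180, (B,nl)→51000; best=3820 via (A,hash)

3820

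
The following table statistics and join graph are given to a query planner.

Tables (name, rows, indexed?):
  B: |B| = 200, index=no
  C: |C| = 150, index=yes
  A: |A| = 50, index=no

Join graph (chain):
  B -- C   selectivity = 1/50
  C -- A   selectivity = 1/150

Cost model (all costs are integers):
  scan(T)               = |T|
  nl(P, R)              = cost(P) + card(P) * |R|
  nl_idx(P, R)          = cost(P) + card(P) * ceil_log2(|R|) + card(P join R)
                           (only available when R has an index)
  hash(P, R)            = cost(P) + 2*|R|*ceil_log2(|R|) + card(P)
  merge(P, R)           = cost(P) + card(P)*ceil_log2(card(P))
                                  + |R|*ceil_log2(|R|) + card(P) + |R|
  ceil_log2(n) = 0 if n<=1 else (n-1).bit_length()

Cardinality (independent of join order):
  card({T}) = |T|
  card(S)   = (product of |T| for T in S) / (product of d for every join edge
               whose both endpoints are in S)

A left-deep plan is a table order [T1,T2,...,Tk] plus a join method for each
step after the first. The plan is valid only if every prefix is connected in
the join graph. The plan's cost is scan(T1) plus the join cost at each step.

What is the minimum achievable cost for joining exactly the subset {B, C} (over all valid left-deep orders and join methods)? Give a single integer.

Selinger DP over subsets of {B,C}:
  {B}: scan cost=200, card=200
  {C}: scan cost=150, card=150
  {BC}: card=600; try (C,nl_idx)→2400, (C,hash)→2800, (B,merge)→3300, (C,merge)→3350, (B,hash)→3500, (B,nl)→30150 …(+1); best=2400 via (C,nl_idx)

2400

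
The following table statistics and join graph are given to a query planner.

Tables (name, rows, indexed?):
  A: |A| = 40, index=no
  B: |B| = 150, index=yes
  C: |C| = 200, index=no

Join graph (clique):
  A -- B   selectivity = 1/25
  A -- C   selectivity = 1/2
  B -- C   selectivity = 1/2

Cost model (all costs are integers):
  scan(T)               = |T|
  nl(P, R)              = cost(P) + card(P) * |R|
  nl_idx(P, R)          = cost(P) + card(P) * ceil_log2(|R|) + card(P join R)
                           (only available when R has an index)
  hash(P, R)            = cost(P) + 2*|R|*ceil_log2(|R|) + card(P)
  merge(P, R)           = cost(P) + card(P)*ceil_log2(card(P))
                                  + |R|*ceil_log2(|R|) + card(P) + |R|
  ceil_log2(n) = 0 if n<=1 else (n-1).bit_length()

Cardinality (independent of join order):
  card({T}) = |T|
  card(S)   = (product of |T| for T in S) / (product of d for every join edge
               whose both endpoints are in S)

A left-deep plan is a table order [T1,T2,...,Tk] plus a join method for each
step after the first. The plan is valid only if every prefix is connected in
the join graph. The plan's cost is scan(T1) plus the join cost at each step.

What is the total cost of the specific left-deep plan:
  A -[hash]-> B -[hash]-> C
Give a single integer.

step 1: scan A: cost=40, card=40
step 2: join B via hash
    card(P join B) = 40*150/(25) = 240
    cost = 40 + 2*150*8 + 40 = 2480
step 3: join C via hash
    card(P join C) = 240*200/(2*2) = 12000
    cost = 2480 + 2*200*8 + 240 = 5920

5920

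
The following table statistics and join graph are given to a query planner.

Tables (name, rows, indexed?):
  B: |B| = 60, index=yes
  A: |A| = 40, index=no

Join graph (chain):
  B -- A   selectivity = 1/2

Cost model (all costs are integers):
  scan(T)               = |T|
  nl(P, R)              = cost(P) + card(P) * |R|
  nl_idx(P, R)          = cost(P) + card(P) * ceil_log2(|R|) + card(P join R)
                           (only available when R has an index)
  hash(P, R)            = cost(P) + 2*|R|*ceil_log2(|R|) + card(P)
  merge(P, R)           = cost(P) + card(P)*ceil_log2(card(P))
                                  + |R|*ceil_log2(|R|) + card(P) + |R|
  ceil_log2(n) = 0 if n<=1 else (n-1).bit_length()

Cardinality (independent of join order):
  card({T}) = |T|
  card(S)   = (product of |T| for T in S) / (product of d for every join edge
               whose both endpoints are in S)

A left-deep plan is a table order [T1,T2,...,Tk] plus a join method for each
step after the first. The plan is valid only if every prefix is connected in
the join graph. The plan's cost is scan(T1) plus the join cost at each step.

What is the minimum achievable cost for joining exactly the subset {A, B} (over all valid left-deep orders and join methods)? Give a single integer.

Selinger DP over subsets of {A,B}:
  {B}: scan cost=60, card=60
  {A}: scan cost=40, card=40
  {AB}: card=1200; try (A,hash)→600, (B,merge)→740, (A,merge)→760, (B,hash)→800, (B,nl_idx)→1480, (B,nl)→2440 …(+1); best=600 via (A,hash)

600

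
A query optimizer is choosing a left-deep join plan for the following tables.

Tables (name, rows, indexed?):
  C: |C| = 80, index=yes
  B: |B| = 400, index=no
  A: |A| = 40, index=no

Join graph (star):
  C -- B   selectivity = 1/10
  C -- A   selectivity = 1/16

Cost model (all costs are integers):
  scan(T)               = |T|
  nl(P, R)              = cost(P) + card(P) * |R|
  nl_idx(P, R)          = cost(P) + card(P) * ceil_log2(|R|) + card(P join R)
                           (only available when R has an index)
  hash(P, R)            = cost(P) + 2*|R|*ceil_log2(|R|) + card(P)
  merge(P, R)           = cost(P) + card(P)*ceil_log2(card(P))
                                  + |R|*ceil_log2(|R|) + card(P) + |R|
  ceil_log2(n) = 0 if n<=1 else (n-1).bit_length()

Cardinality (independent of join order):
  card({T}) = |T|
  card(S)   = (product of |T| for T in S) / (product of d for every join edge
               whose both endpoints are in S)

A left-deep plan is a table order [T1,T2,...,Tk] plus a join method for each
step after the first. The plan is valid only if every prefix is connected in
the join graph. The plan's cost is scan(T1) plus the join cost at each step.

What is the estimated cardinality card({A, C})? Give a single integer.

200

Tables in S: A(40), C(80)
Edges inside S: C-A(d=16)
numerator = 40 * 80 = 3200
denominator = 16 = 16
card(S) = 3200 / 16 = 200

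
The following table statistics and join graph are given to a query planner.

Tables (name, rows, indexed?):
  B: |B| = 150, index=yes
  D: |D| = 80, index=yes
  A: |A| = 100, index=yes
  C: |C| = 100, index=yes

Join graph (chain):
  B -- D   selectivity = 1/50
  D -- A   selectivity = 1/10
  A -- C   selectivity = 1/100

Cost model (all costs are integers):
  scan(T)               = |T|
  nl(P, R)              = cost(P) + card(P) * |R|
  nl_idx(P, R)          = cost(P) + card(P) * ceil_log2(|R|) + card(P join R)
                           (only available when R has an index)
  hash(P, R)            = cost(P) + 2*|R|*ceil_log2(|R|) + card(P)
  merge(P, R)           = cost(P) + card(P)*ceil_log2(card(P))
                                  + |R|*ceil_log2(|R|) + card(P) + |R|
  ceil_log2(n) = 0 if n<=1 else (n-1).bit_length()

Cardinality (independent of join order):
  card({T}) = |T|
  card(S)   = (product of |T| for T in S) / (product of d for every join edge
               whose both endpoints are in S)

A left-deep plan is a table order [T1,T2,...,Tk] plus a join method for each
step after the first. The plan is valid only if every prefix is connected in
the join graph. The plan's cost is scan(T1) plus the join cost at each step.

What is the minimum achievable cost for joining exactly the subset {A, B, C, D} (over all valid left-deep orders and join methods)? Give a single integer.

Selinger DP over subsets of {A,B,C,D}:
  {B}: scan cost=150, card=150
  {D}: scan cost=80, card=80
  {A}: scan cost=100, card=100
  {C}: scan cost=100, card=100
  {BD}: card=240; try (B,nl_idx)→960, (D,hash)→1420, (D,nl_idx)→1440, (B,merge)→2070, (D,merge)→2140, (B,hash)→2560 …(+2); best=960 via (B,nl_idx)
  {AD}: card=800; try (D,hash)→1320, (A,nl_idx)→1440, (A,merge)→1520, (D,merge)→1540, (A,hash)→1560, (D,nl_idx)→1600 …(+2); best=1320 via (D,hash)
  {AC}: card=100; try (C,nl_idx)→900, (A,nl_idx)→900, (C,hash)→1600, (A,hash)→1600, (C,merge)→1700, (A,merge)→1700 …(+2); best=900 via (C,nl_idx)
  {ABD}: card=2400; try (A,hash)→2600, (A,merge)→3920, (B,hash)→4520, (A,nl_idx)→5040, (B,nl_idx)→10120, (B,merge)→11470 …(+2); best=2600 via (A,hash)
  {ACD}: card=800; try (D,hash)→2120, (D,merge)→2340, (D,nl_idx)→2400, (C,hash)→3520, (C,nl_idx)→7720, (D,nl)→8900 …(+2); best=2120 via (D,hash)
  {ABCD}: card=2400; try (B,hash)→5320, (C,hash)→6400, (B,nl_idx)→10920, (B,merge)→12270, (C,nl_idx)→21800, (C,merge)→34600 …(+2); best=5320 via (B,hash)

5320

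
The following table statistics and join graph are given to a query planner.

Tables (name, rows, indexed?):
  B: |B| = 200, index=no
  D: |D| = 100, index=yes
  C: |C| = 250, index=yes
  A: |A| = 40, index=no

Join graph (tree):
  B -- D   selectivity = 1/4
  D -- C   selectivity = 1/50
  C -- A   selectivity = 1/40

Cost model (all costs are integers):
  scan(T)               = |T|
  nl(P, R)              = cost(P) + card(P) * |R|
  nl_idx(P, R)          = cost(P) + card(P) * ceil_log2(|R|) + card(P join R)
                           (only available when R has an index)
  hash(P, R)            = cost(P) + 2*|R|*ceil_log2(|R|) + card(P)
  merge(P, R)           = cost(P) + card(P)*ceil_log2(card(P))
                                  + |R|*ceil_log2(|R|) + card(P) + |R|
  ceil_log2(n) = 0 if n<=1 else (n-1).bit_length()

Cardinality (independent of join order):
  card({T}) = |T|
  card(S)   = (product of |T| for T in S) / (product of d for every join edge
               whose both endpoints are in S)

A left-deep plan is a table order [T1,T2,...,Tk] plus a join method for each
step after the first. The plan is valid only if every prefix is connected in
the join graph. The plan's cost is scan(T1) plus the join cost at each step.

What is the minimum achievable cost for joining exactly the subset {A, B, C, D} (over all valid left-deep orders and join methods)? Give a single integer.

Selinger DP over subsets of {A,B,C,D}:
  {B}: scan cost=200, card=200
  {D}: scan cost=100, card=100
  {C}: scan cost=250, card=250
  {A}: scan cost=40, card=40
  {BD}: card=5000; try (D,hash)→1800, (B,merge)→2700, (D,merge)→2800, (B,hash)→3400, (D,nl_idx)→6600, (B,nl)→20100 …(+1); best=1800 via (D,hash)
  {CD}: card=500; try (C,nl_idx)→1400, (D,hash)→1900, (D,nl_idx)→2500, (C,merge)→3150, (D,merge)→3300, (C,hash)→4200 …(+2); best=1400 via (C,nl_idx)
  {AC}: card=250; try (C,nl_idx)→610, (A,hash)→980, (C,merge)→2570, (A,merge)→2780, (C,hash)→4080, (C,nl)→10040 …(+1); best=610 via (C,nl_idx)
  {BCD}: card=25000; try (B,hash)→5100, (B,merge)→8200, (C,hash)→10800, (C,nl_idx)→66800, (C,merge)→74050, (B,nl)→101400 …(+1); best=5100 via (B,hash)
  {ACD}: card=500; try (D,hash)→2260, (A,hash)→2380, (D,nl_idx)→2860, (D,merge)→3660, (A,merge)→6680, (A,nl)→21400 …(+1); best=2260 via (D,hash)
  {ABCD}: card=25000; try (B,hash)→5960, (B,merge)→9060, (A,hash)→30580, (B,nl)→102260, (A,merge)→405380, (A,nl)→1005100; best=5960 via (B,hash)

5960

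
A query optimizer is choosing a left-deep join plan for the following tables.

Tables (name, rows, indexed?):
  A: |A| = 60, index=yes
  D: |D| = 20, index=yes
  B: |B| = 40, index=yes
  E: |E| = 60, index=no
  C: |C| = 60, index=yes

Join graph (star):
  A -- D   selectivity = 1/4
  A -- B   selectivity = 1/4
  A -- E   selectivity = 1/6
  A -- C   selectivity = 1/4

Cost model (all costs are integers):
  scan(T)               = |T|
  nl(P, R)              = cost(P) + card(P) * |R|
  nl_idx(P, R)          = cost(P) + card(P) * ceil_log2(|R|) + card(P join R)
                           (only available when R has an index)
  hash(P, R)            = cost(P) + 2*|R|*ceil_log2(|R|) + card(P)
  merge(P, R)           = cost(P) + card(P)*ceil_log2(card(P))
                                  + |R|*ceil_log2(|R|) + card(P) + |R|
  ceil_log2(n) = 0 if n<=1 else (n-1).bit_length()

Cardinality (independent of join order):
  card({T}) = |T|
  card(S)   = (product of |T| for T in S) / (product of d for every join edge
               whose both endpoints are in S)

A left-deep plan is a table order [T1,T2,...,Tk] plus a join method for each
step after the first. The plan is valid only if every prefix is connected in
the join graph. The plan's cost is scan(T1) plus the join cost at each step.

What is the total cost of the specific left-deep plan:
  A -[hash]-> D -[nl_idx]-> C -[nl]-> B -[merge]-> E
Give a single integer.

step 1: scan A: cost=60, card=60
step 2: join D via hash
    card(P join D) = 60*20/(4) = 300
    cost = 60 + 2*20*5 + 60 = 320
step 3: join C via nl_idx
    card(P join C) = 300*60/(4) = 4500
    cost = 320 + 300*6 + 4500 = 6620
step 4: join B via nl
    card(P join B) = 4500*40/(4) = 45000
    cost = 6620 + 4500*40 = 186620
step 5: join E via merge
    card(P join E) = 45000*60/(6) = 450000
    cost = 186620 + 45000*16 + 60*6 + 45000 + 60 = 952040

952040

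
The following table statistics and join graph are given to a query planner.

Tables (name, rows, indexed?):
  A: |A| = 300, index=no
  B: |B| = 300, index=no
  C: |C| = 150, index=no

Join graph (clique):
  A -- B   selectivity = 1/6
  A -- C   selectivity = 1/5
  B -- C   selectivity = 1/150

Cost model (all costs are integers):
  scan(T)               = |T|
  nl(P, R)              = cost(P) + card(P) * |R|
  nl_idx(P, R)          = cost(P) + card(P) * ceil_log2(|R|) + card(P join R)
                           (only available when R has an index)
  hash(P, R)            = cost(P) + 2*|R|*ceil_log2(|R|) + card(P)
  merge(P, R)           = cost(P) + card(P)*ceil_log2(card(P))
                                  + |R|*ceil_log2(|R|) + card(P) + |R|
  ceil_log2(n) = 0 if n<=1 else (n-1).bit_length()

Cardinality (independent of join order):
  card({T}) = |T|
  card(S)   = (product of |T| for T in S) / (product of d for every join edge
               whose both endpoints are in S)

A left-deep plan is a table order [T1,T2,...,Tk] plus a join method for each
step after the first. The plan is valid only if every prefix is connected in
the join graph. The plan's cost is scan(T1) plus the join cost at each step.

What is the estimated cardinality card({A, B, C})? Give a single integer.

Tables in S: A(300), B(300), C(150)
Edges inside S: A-B(d=6), A-C(d=5), B-C(d=150)
numerator = 300 * 300 * 150 = 13500000
denominator = 6 * 5 * 150 = 4500
card(S) = 13500000 / 4500 = 3000

3000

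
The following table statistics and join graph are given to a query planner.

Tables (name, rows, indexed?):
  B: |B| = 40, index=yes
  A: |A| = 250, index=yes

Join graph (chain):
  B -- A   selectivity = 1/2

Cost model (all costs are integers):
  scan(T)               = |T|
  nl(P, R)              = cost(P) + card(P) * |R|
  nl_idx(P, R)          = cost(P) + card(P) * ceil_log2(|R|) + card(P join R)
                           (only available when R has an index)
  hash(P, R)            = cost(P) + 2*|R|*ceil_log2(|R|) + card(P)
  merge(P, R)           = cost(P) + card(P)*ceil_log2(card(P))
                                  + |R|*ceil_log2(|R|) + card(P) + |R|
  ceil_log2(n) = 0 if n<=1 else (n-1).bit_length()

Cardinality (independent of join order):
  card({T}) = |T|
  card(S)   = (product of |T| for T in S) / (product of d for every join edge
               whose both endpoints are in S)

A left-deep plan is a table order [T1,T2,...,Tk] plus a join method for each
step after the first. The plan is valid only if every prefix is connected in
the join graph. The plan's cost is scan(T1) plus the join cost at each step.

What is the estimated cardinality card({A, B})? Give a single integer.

5000

Tables in S: A(250), B(40)
Edges inside S: B-A(d=2)
numerator = 250 * 40 = 10000
denominator = 2 = 2
card(S) = 10000 / 2 = 5000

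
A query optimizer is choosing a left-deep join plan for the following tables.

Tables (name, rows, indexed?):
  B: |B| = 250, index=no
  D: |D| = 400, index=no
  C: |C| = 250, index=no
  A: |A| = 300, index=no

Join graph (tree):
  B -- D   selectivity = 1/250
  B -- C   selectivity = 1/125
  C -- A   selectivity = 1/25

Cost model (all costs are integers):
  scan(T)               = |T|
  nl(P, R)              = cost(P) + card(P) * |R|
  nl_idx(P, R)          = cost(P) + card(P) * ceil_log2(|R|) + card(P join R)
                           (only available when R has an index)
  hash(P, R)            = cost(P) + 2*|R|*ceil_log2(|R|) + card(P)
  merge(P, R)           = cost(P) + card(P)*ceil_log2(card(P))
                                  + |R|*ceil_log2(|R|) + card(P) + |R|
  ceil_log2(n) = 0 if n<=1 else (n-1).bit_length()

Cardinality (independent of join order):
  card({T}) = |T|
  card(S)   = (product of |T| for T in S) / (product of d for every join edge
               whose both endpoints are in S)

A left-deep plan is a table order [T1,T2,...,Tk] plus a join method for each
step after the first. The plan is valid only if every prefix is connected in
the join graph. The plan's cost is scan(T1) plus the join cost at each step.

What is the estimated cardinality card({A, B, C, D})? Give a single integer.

9600

Tables in S: A(300), B(250), C(250), D(400)
Edges inside S: B-D(d=250), B-C(d=125), C-A(d=25)
numerator = 300 * 250 * 250 * 400 = 7500000000
denominator = 250 * 125 * 25 = 781250
card(S) = 7500000000 / 781250 = 9600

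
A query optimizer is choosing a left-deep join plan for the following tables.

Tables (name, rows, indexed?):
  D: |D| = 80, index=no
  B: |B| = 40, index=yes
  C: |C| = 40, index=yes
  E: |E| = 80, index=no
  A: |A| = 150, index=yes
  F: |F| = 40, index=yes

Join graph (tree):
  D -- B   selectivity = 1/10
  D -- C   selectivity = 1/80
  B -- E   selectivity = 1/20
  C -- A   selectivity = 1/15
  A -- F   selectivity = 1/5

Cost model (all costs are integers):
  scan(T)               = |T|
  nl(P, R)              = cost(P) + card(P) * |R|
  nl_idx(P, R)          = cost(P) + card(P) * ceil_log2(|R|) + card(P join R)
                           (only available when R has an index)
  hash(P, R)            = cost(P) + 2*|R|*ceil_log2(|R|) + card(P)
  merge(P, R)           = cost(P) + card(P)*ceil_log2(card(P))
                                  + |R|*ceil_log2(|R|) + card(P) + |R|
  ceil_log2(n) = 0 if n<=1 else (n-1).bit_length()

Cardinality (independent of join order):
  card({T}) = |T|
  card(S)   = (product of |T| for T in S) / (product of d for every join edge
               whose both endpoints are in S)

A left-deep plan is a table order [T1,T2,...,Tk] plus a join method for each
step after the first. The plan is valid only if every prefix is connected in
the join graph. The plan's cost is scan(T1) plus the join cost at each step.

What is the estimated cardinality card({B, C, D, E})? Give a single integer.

Tables in S: B(40), C(40), D(80), E(80)
Edges inside S: D-B(d=10), D-C(d=80), B-E(d=20)
numerator = 40 * 40 * 80 * 80 = 10240000
denominator = 10 * 80 * 20 = 16000
card(S) = 10240000 / 16000 = 640

640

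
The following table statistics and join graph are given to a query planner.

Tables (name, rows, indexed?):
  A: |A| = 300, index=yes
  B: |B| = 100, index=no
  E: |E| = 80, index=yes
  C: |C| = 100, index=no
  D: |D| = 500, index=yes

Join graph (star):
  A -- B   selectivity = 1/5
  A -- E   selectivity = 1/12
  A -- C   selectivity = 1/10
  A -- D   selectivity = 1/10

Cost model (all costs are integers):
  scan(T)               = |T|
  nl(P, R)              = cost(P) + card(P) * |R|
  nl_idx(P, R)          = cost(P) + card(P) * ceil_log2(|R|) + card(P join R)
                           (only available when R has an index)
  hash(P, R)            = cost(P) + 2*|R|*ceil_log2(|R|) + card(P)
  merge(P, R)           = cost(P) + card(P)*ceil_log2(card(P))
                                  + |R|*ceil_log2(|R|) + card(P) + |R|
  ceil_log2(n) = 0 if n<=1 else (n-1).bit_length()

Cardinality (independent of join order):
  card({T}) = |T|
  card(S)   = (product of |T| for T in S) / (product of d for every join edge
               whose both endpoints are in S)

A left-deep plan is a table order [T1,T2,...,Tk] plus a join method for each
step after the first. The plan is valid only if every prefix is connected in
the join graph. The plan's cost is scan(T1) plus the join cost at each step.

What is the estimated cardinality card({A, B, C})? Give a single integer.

Tables in S: A(300), B(100), C(100)
Edges inside S: A-B(d=5), A-C(d=10)
numerator = 300 * 100 * 100 = 3000000
denominator = 5 * 10 = 50
card(S) = 3000000 / 50 = 60000

60000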